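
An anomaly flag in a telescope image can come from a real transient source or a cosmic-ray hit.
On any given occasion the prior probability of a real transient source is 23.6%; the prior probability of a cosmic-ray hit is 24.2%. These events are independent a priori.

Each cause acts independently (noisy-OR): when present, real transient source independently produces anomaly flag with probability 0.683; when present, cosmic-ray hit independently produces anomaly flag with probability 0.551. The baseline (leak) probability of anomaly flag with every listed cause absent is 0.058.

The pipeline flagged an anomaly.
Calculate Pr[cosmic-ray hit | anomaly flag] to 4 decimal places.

Pr[cosmic-ray hit | anomaly flag] ≈ 0.4954

Under noisy-OR, P(anomaly flag | causes) = 1 − (1−0.058)·∏(1−qᵢ) over the active causes.
P(anomaly flag) = 0.058*0.764*0.758 + 0.577042*0.764*0.242 + 0.701386*0.236*0.758 + 0.865922*0.236*0.242 = 0.033588 + 0.106688 + 0.125470 + 0.049455 = 0.315201
Of this, 0.156143 comes from 0.106688 + 0.049455 (the cosmic-ray hit=true cases).
So P(cosmic-ray hit | anomaly flag) = 0.156143/0.315201 ≈ 0.4954.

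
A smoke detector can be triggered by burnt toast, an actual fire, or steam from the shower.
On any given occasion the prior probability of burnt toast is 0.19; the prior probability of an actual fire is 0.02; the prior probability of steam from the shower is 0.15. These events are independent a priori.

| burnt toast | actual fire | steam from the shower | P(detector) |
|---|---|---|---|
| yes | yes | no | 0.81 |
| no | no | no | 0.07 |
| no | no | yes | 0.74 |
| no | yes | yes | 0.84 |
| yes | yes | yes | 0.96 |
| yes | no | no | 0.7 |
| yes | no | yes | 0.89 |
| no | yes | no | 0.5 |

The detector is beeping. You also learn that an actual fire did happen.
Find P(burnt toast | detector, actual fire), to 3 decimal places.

P(burnt toast | detector, actual fire) ≈ 0.262

P(detector | actual fire) = 0.5*0.81*0.85 + 0.84*0.81*0.15 + 0.81*0.19*0.85 + 0.96*0.19*0.15 = 0.344250 + 0.102060 + 0.130815 + 0.027360 = 0.604485
Restricting to configurations with burnt toast present: 0.130815 + 0.027360 = 0.158175.
So P(burnt toast | detector, actual fire) = 0.158175/0.604485 ≈ 0.262.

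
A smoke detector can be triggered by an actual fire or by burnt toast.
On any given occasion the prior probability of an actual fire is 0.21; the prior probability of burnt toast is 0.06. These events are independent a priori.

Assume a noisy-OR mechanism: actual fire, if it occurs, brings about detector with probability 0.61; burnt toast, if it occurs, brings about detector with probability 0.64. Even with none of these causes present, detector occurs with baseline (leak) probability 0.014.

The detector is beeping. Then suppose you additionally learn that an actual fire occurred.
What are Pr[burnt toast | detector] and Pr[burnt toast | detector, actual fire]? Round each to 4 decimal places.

Pr[burnt toast | detector] ≈ 0.2390; Pr[burnt toast | detector, actual fire] ≈ 0.0820

Under noisy-OR, P(detector | causes) = 1 − (1−0.014)·∏(1−qᵢ) over the active causes.
For the numerator, keep only burnt toast=true terms: 0.030575 + 0.010856 = 0.041431
Normalizer over all consistent configurations: 0.014·0.79·0.94 + 0.64504·0.79·0.06 + 0.61546·0.21·0.94 + 0.861566·0.21·0.06 = 0.173319
P(burnt toast | detector) = 0.041431/0.173319 ≈ 0.2390

Now also conditioning on actual fire=true:
P(detector | actual fire) = 0.61546·0.94 + 0.861566·0.06 = 0.578532 + 0.051694 = 0.630226
Of this, 0.051694 comes from 0.861566·0.06 (the burnt toast=true cases).
So P(burnt toast | detector, actual fire) = 0.051694/0.630226 ≈ 0.0820.
This is intercausal reasoning (explaining away): once actual fire accounts for the detector, burnt toast becomes less likely.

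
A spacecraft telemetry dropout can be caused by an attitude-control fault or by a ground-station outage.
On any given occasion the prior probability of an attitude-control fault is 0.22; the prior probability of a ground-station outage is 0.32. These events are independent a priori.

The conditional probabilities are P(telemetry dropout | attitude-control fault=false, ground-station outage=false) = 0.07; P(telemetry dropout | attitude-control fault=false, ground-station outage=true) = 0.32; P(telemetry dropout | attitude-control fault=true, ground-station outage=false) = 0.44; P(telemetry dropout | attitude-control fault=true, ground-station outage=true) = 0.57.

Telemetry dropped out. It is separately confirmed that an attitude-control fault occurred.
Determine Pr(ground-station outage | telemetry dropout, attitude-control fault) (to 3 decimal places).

P(telemetry dropout | attitude-control fault) = 0.44*0.68 + 0.57*0.32 = 0.299200 + 0.182400 = 0.481600
Restricting to configurations with ground-station outage present: 0.57*0.32 = 0.182400.
Hence the posterior is 0.182400/0.481600 ≈ 0.379.

Pr(ground-station outage | telemetry dropout, attitude-control fault) ≈ 0.379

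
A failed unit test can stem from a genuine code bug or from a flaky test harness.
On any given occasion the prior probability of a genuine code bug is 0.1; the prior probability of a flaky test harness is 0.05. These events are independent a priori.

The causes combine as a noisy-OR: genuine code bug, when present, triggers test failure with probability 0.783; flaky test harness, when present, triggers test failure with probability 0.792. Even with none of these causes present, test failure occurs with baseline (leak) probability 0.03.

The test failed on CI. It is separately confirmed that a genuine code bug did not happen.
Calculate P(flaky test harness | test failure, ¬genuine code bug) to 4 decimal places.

Under noisy-OR, P(test failure | causes) = 1 − (1−0.03)·∏(1−qᵢ) over the active causes.
Numerator (weight on configurations with flaky test harness): 0.79824*0.05 = 0.039912
Normalizer over all consistent configurations: 0.03*0.95 + 0.79824*0.05 = 0.068412
P(flaky test harness | test failure, ¬genuine code bug) = 0.039912/0.068412 ≈ 0.5834

P(flaky test harness | test failure, ¬genuine code bug) ≈ 0.5834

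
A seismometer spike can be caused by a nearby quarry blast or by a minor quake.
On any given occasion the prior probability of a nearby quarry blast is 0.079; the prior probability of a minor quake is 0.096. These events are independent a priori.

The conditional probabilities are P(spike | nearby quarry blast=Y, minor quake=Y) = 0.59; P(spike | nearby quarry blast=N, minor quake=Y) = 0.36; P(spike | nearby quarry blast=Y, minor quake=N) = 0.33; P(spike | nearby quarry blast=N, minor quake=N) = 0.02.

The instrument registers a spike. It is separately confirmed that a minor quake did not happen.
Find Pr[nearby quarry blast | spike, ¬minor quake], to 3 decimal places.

Pr[nearby quarry blast | spike, ¬minor quake] ≈ 0.586

P(spike | ¬minor quake) = 0.02·0.921 + 0.33·0.079 = 0.018420 + 0.026070 = 0.044490
Of this, 0.026070 comes from 0.33·0.079 (the nearby quarry blast=true cases).
P(nearby quarry blast | spike, ¬minor quake) = 0.026070 / 0.044490 ≈ 0.586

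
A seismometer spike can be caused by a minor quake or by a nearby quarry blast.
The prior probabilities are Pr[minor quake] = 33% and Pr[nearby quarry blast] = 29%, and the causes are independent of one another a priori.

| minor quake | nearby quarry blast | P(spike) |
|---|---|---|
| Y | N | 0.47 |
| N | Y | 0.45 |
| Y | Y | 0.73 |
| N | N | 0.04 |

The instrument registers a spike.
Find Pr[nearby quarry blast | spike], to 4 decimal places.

For the numerator, keep only nearby quarry blast=true terms: 0.087435 + 0.069861 = 0.157296
The normalizing constant is 0.04·0.67·0.71 + 0.45·0.67·0.29 + 0.47·0.33·0.71 + 0.73·0.33·0.29 = 0.286445
Posterior = 0.157296 / 0.286445 ≈ 0.5491

Pr[nearby quarry blast | spike] ≈ 0.5491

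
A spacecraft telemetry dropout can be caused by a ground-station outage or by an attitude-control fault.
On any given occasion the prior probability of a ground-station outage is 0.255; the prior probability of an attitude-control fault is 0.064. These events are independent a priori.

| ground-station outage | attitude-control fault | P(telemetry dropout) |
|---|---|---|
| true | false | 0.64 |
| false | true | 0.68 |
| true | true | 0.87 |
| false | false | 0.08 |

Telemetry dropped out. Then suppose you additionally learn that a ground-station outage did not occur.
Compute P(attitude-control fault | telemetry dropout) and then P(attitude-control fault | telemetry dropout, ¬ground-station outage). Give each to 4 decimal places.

P(attitude-control fault | telemetry dropout) ≈ 0.1827; P(attitude-control fault | telemetry dropout, ¬ground-station outage) ≈ 0.3676

Sum P(telemetry dropout|·) weighted by the priors over the 4 (ground-station outage, attitude-control fault) configurations:
  P(telemetry dropout) = 0.08*0.745*0.936 + 0.68*0.745*0.064 + 0.64*0.255*0.936 + 0.87*0.255*0.064
        = 0.055786 + 0.032422 + 0.152755 + 0.014198 = 0.255161
Keeping only the attitude-control fault-present terms gives 0.046620, so
  P(attitude-control fault | telemetry dropout) = 0.046620 / 0.255161 ≈ 0.1827

Now condition on the additional information:
Weight on attitude-control fault=true, given the evidence: 0.68*0.064 = 0.043520
Normalizer over all consistent configurations: 0.08*0.936 + 0.68*0.064 = 0.118400
P(attitude-control fault | telemetry dropout, ¬ground-station outage) = 0.043520/0.118400 ≈ 0.3676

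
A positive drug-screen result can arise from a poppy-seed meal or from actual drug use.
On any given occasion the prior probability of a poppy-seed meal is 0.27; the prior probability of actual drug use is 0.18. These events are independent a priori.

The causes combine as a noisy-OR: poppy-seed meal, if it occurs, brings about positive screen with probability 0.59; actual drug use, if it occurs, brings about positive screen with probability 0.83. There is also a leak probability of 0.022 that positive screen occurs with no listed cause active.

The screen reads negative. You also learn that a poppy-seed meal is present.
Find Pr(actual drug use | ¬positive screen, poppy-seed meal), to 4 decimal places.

Pr(actual drug use | ¬positive screen, poppy-seed meal) ≈ 0.0360

Under noisy-OR, P(positive screen | causes) = 1 − (1−0.022)·∏(1−qᵢ) over the active causes.
P(¬positive screen | poppy-seed meal) = 0.40098·0.82 + 0.068167·0.18 = 0.328804 + 0.012270 = 0.341074
Of this, 0.012270 comes from 0.068167·0.18 (the actual drug use=true cases).
P(actual drug use | ¬positive screen, poppy-seed meal) = 0.012270 / 0.341074 ≈ 0.0360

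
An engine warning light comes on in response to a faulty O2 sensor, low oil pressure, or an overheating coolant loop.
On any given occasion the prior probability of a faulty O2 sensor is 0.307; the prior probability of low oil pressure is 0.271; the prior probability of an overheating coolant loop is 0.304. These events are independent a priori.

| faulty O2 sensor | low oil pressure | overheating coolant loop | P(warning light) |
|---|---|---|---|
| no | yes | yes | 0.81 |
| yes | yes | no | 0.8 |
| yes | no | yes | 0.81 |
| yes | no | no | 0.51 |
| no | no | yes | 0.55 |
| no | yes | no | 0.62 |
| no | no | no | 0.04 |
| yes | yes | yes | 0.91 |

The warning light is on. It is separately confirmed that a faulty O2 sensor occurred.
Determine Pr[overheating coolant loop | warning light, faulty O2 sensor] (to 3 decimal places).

P(warning light | faulty O2 sensor) = 0.51*0.729*0.696 + 0.81*0.729*0.304 + 0.8*0.271*0.696 + 0.91*0.271*0.304 = 0.258766 + 0.179509 + 0.150893 + 0.074969 = 0.664137
Restricting to configurations with overheating coolant loop present: 0.179509 + 0.074969 = 0.254478.
Hence the posterior is 0.254478/0.664137 ≈ 0.383.

Pr[overheating coolant loop | warning light, faulty O2 sensor] ≈ 0.383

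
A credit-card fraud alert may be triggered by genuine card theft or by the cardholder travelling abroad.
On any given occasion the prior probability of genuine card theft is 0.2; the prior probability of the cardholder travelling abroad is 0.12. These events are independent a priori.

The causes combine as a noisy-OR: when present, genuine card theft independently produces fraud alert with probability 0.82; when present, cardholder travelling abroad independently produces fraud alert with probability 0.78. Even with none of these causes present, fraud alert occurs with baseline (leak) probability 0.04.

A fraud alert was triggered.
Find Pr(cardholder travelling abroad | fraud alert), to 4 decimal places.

Under noisy-OR, P(fraud alert | causes) = 1 − (1−0.04)·∏(1−qᵢ) over the active causes.
By total probability over the 4 (genuine card theft, cardholder travelling abroad) configurations:
  P(fraud alert) = 0.04*0.8*0.88 + 0.7888*0.8*0.12 + 0.8272*0.2*0.88 + 0.961984*0.2*0.12
        = 0.028160 + 0.075725 + 0.145587 + 0.023088 = 0.272560
Keeping only the cardholder travelling abroad-present terms gives 0.098813, so
  P(cardholder travelling abroad | fraud alert) = 0.098813 / 0.272560 ≈ 0.3625

Pr(cardholder travelling abroad | fraud alert) ≈ 0.3625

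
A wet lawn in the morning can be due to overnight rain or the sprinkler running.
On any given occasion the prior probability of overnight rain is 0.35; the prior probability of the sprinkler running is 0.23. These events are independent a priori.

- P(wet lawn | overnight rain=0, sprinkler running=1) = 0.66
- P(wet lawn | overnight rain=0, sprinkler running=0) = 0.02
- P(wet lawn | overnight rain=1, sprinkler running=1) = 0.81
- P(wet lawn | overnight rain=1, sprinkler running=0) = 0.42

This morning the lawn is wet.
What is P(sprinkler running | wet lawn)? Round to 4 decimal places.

Weight on sprinkler running=true, given the evidence: 0.098670 + 0.065205 = 0.163875
Denominator P(wet lawn): 0.02·0.65·0.77 + 0.66·0.65·0.23 + 0.42·0.35·0.77 + 0.81·0.35·0.23 = 0.287075
P(sprinkler running | wet lawn) = 0.163875/0.287075 ≈ 0.5708

P(sprinkler running | wet lawn) ≈ 0.5708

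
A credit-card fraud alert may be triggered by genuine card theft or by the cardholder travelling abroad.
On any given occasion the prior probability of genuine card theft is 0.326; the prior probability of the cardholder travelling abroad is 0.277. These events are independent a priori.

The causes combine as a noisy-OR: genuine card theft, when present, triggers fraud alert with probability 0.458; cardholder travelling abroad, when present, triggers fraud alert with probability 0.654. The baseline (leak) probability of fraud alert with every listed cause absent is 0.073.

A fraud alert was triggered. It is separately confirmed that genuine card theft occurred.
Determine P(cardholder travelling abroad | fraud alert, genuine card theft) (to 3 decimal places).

Under noisy-OR, P(fraud alert | causes) = 1 − (1−0.073)·∏(1−qᵢ) over the active causes.
P(fraud alert | genuine card theft) = 0.497566·0.723 + 0.826158·0.277 = 0.359740 + 0.228846 = 0.588586
Restricting to configurations with cardholder travelling abroad present: 0.826158·0.277 = 0.228846.
So P(cardholder travelling abroad | fraud alert, genuine card theft) = 0.228846/0.588586 ≈ 0.389.

P(cardholder travelling abroad | fraud alert, genuine card theft) ≈ 0.389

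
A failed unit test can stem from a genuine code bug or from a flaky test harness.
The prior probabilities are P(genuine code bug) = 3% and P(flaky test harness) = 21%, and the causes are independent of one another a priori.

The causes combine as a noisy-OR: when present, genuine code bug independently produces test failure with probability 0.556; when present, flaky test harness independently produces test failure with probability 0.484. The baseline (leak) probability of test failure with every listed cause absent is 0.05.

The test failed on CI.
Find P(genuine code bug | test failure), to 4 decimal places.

P(genuine code bug | test failure) ≈ 0.1159

Under noisy-OR, P(test failure | causes) = 1 − (1−0.05)·∏(1−qᵢ) over the active causes.
Enumerate the 4 (genuine code bug, flaky test harness) configurations and weight by the priors:
  P(test failure) = 0.05×0.97×0.79 + 0.5098×0.97×0.21 + 0.5782×0.03×0.79 + 0.782351×0.03×0.21
        = 0.038315 + 0.103846 + 0.013703 + 0.004929 = 0.160793
Keeping only the genuine code bug-present terms gives 0.018632, so
  P(genuine code bug | test failure) = 0.018632 / 0.160793 ≈ 0.1159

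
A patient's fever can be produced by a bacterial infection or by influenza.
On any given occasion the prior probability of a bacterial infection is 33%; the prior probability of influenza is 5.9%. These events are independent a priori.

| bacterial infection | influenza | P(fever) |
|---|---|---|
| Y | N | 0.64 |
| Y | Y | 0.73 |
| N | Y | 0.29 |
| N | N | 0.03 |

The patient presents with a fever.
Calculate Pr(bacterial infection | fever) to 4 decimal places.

Pr(bacterial infection | fever) ≈ 0.8752

For the numerator, keep only bacterial infection=true terms: 0.198739 + 0.014213 = 0.212952
Denominator P(fever): 0.03×0.67×0.941 + 0.29×0.67×0.059 + 0.64×0.33×0.941 + 0.73×0.33×0.059 = 0.243330
P(bacterial infection | fever) = 0.212952/0.243330 ≈ 0.8752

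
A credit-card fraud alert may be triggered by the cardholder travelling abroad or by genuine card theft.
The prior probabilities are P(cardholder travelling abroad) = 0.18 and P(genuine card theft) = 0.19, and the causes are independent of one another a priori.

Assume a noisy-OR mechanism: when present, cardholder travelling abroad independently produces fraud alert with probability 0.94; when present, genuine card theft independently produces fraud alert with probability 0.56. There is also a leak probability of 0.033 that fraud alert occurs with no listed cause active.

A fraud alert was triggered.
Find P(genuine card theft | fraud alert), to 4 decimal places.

P(genuine card theft | fraud alert) ≈ 0.4354

Under noisy-OR, P(fraud alert | causes) = 1 − (1−0.033)·∏(1−qᵢ) over the active causes.
Enumerate the 4 (cardholder travelling abroad, genuine card theft) configurations and weight by the priors:
  P(fraud alert) = 0.033·0.82·0.81 + 0.57452·0.82·0.19 + 0.94198·0.18·0.81 + 0.974471·0.18·0.19
        = 0.021919 + 0.089510 + 0.137341 + 0.033327 = 0.282097
Keeping only the genuine card theft-present terms gives 0.122837, so
  P(genuine card theft | fraud alert) = 0.122837 / 0.282097 ≈ 0.4354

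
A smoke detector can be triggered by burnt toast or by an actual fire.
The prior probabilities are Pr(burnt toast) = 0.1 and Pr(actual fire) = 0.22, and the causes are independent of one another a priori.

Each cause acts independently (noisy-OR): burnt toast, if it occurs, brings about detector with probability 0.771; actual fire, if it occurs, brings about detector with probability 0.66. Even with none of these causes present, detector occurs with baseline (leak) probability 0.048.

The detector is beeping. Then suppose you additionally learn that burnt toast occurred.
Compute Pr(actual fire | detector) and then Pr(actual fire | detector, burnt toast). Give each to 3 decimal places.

Under noisy-OR, P(detector | causes) = 1 − (1−0.048)·∏(1−qᵢ) over the active causes.
Weight on actual fire=true, given the evidence: 0.133911 + 0.020369 = 0.154280
Denominator P(detector): 0.048*0.9*0.78 + 0.67632*0.9*0.22 + 0.781992*0.1*0.78 + 0.925877*0.1*0.22 = 0.248971
P(actual fire | detector) = 0.154280/0.248971 ≈ 0.620

With the extra evidence:
P(detector | burnt toast) = 0.781992×0.78 + 0.925877×0.22 = 0.609954 + 0.203693 = 0.813647
Restricting to configurations with actual fire present: 0.925877×0.22 = 0.203693.
Hence the posterior is 0.203693/0.813647 ≈ 0.250.

Pr(actual fire | detector) ≈ 0.620; Pr(actual fire | detector, burnt toast) ≈ 0.250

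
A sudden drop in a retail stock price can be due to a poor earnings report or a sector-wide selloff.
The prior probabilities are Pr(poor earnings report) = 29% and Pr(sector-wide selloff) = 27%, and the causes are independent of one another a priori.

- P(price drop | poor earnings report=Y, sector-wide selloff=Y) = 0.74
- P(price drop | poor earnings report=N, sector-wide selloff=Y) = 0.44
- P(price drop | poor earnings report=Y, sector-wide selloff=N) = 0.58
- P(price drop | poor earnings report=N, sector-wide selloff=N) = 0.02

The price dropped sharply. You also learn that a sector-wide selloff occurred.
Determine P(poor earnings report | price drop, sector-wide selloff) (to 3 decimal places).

P(poor earnings report | price drop, sector-wide selloff) ≈ 0.407

Enumerate both values of poor earnings report and weight by the priors:
  P(price drop | sector-wide selloff) = 0.44*0.71 + 0.74*0.29
        = 0.312400 + 0.214600 = 0.527000
Keeping only the poor earnings report-present terms gives 0.214600, so
  P(poor earnings report | price drop, sector-wide selloff) = 0.214600 / 0.527000 ≈ 0.407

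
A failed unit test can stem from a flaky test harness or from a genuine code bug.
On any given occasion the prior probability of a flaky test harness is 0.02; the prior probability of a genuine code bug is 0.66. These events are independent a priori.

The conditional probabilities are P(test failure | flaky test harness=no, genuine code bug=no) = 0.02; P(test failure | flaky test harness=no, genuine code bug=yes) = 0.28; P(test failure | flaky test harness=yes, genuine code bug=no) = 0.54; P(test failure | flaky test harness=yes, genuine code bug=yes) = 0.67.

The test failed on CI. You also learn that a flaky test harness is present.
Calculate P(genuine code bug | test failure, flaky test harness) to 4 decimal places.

P(genuine code bug | test failure, flaky test harness) ≈ 0.7066

P(test failure | flaky test harness) = 0.54×0.34 + 0.67×0.66 = 0.183600 + 0.442200 = 0.625800
The genuine code bug-present share is 0.67×0.66 = 0.442200.
Hence the posterior is 0.442200/0.625800 ≈ 0.7066.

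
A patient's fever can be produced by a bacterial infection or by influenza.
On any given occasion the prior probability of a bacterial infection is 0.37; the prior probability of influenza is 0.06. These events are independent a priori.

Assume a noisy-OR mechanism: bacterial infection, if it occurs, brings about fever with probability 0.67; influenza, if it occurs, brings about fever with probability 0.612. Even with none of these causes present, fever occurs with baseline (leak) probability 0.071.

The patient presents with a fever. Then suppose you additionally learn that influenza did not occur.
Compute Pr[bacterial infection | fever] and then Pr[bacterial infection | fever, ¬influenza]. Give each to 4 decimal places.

Pr[bacterial infection | fever] ≈ 0.7975; Pr[bacterial infection | fever, ¬influenza] ≈ 0.8515

Under noisy-OR, P(fever | causes) = 1 − (1−0.071)·∏(1−qᵢ) over the active causes.
Numerator (weight on configurations with bacterial infection): 0.241175 + 0.019559 = 0.260734
The normalizing constant is 0.071·0.63·0.94 + 0.639548·0.63·0.06 + 0.69343·0.37·0.94 + 0.881051·0.37·0.06 = 0.326955
P(bacterial infection | fever) = 0.260734/0.326955 ≈ 0.7975

With the extra evidence:
P(fever | ¬influenza) = 0.071*0.63 + 0.69343*0.37 = 0.044730 + 0.256569 = 0.301299
The bacterial infection-present share is 0.69343*0.37 = 0.256569.
P(bacterial infection | fever, ¬influenza) = 0.256569 / 0.301299 ≈ 0.8515
With influenza excluded, bacterial infection must carry more of the explanatory weight for the fever.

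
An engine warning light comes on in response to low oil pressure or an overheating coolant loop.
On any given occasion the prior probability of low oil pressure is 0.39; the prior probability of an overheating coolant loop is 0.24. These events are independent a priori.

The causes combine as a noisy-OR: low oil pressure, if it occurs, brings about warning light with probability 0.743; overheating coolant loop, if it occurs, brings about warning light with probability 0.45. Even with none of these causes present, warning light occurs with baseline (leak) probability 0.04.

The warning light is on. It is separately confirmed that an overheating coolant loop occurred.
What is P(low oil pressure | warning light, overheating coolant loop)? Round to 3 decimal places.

P(low oil pressure | warning light, overheating coolant loop) ≈ 0.539

Under noisy-OR, P(warning light | causes) = 1 − (1−0.04)·∏(1−qᵢ) over the active causes.
Weight on low oil pressure=true, given the evidence: 0.864304×0.39 = 0.337079
Normalizer over all consistent configurations: 0.472×0.61 + 0.864304×0.39 = 0.624999
P(low oil pressure | warning light, overheating coolant loop) = 0.337079/0.624999 ≈ 0.539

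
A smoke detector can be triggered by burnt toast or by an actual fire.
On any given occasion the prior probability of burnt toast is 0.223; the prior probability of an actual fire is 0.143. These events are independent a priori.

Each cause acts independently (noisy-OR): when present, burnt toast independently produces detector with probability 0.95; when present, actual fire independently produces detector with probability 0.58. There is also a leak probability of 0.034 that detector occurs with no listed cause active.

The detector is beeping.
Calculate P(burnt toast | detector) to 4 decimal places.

P(burnt toast | detector) ≈ 0.7062

Under noisy-OR, P(detector | causes) = 1 − (1−0.034)·∏(1−qᵢ) over the active causes.
P(detector) = 0.034*0.777*0.857 + 0.59428*0.777*0.143 + 0.9517*0.223*0.857 + 0.979714*0.223*0.143 = 0.022640 + 0.066031 + 0.181880 + 0.031242 = 0.301793
Of this, 0.213122 comes from 0.181880 + 0.031242 (the burnt toast=true cases).
So P(burnt toast | detector) = 0.213122/0.301793 ≈ 0.7062.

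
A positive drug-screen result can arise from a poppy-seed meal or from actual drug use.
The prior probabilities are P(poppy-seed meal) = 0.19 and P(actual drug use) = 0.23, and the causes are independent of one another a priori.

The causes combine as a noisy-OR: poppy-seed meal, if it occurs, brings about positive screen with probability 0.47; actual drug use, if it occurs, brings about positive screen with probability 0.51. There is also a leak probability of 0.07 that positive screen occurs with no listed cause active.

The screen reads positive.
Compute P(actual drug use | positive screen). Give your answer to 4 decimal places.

P(actual drug use | positive screen) ≈ 0.5331

Under noisy-OR, P(positive screen | causes) = 1 − (1−0.07)·∏(1−qᵢ) over the active causes.
For the numerator, keep only actual drug use=true terms: 0.101403 + 0.033146 = 0.134549
Normalizer over all consistent configurations: 0.07*0.81*0.77 + 0.5443*0.81*0.23 + 0.5071*0.19*0.77 + 0.758479*0.19*0.23 = 0.252397
P(actual drug use | positive screen) = 0.134549/0.252397 ≈ 0.5331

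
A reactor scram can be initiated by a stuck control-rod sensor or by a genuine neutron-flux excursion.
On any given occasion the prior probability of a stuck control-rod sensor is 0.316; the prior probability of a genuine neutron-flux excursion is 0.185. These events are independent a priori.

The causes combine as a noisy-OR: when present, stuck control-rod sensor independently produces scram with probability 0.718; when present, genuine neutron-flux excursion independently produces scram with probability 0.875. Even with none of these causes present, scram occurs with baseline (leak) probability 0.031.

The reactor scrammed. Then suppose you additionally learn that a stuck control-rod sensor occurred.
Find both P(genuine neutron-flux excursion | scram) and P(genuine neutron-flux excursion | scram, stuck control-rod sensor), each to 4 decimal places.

Under noisy-OR, P(scram | causes) = 1 − (1−0.031)·∏(1−qᵢ) over the active causes.
By total probability over the 4 (stuck control-rod sensor, genuine neutron-flux excursion) configurations:
  P(scram) = 0.031×0.684×0.815 + 0.878875×0.684×0.185 + 0.726742×0.316×0.815 + 0.965843×0.316×0.185
        = 0.017281 + 0.111213 + 0.187165 + 0.056463 = 0.372122
Configurations with genuine neutron-flux excursion contribute 0.167676, so
  P(genuine neutron-flux excursion | scram) = 0.167676 / 0.372122 ≈ 0.4506

With the extra evidence:
P(scram | stuck control-rod sensor) = 0.726742*0.815 + 0.965843*0.185 = 0.592295 + 0.178681 = 0.770976
The genuine neutron-flux excursion-present share is 0.965843*0.185 = 0.178681.
Hence the posterior is 0.178681/0.770976 ≈ 0.2318.

P(genuine neutron-flux excursion | scram) ≈ 0.4506; P(genuine neutron-flux excursion | scram, stuck control-rod sensor) ≈ 0.2318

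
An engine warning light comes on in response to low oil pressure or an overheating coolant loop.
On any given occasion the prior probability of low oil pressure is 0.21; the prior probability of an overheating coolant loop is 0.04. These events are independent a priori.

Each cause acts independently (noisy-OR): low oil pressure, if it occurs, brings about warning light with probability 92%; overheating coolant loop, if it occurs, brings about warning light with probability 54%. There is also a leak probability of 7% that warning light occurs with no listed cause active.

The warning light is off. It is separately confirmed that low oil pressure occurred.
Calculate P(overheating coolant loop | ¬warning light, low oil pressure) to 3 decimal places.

Under noisy-OR, P(warning light | causes) = 1 − (1−0.07)·∏(1−qᵢ) over the active causes.
Enumerate both values of overheating coolant loop and weight by the priors:
  P(¬warning light | low oil pressure) = 0.0744·0.96 + 0.034224·0.04
        = 0.071424 + 0.001369 = 0.072793
The terms with overheating coolant loop present sum to 0.001369, so
  P(overheating coolant loop | ¬warning light, low oil pressure) = 0.001369 / 0.072793 ≈ 0.019

P(overheating coolant loop | ¬warning light, low oil pressure) ≈ 0.019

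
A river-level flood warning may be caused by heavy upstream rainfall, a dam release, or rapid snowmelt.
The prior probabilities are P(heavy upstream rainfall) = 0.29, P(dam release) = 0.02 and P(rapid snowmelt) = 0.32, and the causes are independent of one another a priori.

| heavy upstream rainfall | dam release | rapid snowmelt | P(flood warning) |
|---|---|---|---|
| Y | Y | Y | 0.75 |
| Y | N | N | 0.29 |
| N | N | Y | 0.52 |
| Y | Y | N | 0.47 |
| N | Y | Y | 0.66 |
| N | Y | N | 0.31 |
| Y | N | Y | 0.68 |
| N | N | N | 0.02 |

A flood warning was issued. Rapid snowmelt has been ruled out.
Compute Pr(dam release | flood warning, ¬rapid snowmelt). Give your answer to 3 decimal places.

P(flood warning | ¬rapid snowmelt) = 0.02·0.71·0.98 + 0.31·0.71·0.02 + 0.29·0.29·0.98 + 0.47·0.29·0.02 = 0.013916 + 0.004402 + 0.082418 + 0.002726 = 0.103462
Of this, 0.007128 comes from 0.004402 + 0.002726 (the dam release=true cases).
P(dam release | flood warning, ¬rapid snowmelt) = 0.007128 / 0.103462 ≈ 0.069

Pr(dam release | flood warning, ¬rapid snowmelt) ≈ 0.069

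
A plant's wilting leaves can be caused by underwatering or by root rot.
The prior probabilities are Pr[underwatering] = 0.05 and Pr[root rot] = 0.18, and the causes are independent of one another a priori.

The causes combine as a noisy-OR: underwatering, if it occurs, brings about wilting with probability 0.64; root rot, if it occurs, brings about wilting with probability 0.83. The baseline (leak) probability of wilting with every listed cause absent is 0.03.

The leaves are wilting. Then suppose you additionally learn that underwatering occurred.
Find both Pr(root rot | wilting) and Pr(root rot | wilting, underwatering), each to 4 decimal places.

Under noisy-OR, P(wilting | causes) = 1 − (1−0.03)·∏(1−qᵢ) over the active causes.
Sum P(wilting|·) weighted by the priors over the 4 (underwatering, root rot) configurations:
  P(wilting) = 0.03*0.95*0.82 + 0.8351*0.95*0.18 + 0.6508*0.05*0.82 + 0.940636*0.05*0.18
        = 0.023370 + 0.142802 + 0.026683 + 0.008466 = 0.201321
Configurations with root rot contribute 0.151268, so
  P(root rot | wilting) = 0.151268 / 0.201321 ≈ 0.7514

Now condition on the additional information:
Enumerate both values of root rot and weight by the priors:
  P(wilting | underwatering) = 0.6508·0.82 + 0.940636·0.18
        = 0.533656 + 0.169314 = 0.702970
Configurations with root rot contribute 0.169314, so
  P(root rot | wilting, underwatering) = 0.169314 / 0.702970 ≈ 0.2409

Pr(root rot | wilting) ≈ 0.7514; Pr(root rot | wilting, underwatering) ≈ 0.2409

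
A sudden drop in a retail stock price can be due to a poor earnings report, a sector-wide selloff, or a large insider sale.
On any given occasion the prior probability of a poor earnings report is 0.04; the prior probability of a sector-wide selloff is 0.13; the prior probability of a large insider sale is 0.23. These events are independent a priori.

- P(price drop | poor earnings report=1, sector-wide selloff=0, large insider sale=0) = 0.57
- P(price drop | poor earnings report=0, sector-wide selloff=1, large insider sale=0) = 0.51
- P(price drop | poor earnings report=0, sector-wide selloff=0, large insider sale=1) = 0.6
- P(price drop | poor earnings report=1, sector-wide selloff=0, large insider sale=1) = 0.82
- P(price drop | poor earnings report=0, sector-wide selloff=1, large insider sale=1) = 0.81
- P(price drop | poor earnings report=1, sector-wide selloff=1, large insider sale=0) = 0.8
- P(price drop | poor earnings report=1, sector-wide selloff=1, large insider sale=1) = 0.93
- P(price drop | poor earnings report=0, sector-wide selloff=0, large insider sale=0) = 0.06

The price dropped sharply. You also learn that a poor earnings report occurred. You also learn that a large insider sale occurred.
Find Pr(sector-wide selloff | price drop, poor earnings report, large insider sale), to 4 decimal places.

Weight on sector-wide selloff=true, given the evidence: 0.93·0.13 = 0.120900
The normalizing constant is 0.82·0.87 + 0.93·0.13 = 0.834300
Posterior = 0.120900 / 0.834300 ≈ 0.1449

Pr(sector-wide selloff | price drop, poor earnings report, large insider sale) ≈ 0.1449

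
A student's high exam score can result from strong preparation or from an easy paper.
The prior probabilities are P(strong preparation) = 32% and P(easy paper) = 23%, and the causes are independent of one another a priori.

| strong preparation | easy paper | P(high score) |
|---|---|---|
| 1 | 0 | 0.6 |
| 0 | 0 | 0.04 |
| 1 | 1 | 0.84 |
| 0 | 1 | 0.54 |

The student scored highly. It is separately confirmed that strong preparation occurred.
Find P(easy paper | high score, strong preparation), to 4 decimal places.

Enumerate both values of easy paper and weight by the priors:
  P(high score | strong preparation) = 0.6*0.77 + 0.84*0.23
        = 0.462000 + 0.193200 = 0.655200
Keeping only the easy paper-present terms gives 0.193200, so
  P(easy paper | high score, strong preparation) = 0.193200 / 0.655200 ≈ 0.2949

P(easy paper | high score, strong preparation) ≈ 0.2949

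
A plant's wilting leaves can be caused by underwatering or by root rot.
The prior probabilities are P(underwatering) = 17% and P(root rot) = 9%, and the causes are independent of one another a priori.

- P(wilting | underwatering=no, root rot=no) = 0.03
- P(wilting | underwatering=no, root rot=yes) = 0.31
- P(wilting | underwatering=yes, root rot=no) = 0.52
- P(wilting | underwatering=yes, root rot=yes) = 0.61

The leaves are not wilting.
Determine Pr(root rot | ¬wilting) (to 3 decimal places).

Numerator (weight on configurations with root rot): 0.051543 + 0.005967 = 0.057510
The normalizing constant is 0.97·0.83·0.91 + 0.69·0.83·0.09 + 0.48·0.17·0.91 + 0.39·0.17·0.09 = 0.864407
P(root rot | ¬wilting) = 0.057510/0.864407 ≈ 0.067

Pr(root rot | ¬wilting) ≈ 0.067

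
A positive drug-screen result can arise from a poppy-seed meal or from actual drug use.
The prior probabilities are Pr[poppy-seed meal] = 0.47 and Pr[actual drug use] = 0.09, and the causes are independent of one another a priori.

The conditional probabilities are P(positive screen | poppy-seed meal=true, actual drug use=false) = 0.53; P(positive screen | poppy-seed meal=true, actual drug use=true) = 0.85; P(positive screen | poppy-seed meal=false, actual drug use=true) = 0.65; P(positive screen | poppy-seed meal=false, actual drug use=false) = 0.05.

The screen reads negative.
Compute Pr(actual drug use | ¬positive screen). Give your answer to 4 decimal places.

For the numerator, keep only actual drug use=true terms: 0.016695 + 0.006345 = 0.023040
Denominator P(¬positive screen): 0.95·0.53·0.91 + 0.35·0.53·0.09 + 0.47·0.47·0.91 + 0.15·0.47·0.09 = 0.682244
P(actual drug use | ¬positive screen) = 0.023040/0.682244 ≈ 0.0338

Pr(actual drug use | ¬positive screen) ≈ 0.0338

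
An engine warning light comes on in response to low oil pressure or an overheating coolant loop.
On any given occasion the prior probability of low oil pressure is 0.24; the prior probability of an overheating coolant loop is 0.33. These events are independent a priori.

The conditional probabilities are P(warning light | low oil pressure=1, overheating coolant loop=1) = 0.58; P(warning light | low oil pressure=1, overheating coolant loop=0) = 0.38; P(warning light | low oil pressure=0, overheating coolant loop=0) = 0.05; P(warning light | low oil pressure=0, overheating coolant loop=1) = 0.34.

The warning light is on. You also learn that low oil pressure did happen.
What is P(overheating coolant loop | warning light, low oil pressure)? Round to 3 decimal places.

P(overheating coolant loop | warning light, low oil pressure) ≈ 0.429

P(warning light | low oil pressure) = 0.38·0.67 + 0.58·0.33 = 0.254600 + 0.191400 = 0.446000
Of this, 0.191400 comes from 0.58·0.33 (the overheating coolant loop=true cases).
P(overheating coolant loop | warning light, low oil pressure) = 0.191400 / 0.446000 ≈ 0.429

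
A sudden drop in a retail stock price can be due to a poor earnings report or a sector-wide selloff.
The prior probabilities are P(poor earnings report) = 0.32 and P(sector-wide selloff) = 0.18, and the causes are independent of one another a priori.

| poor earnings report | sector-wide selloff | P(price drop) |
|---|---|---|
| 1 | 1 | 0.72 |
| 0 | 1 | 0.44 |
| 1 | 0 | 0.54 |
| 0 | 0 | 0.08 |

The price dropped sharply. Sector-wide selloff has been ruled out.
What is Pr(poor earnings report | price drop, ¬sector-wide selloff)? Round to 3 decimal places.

For the numerator, keep only poor earnings report=true terms: 0.54·0.32 = 0.172800
Normalizer over all consistent configurations: 0.08·0.68 + 0.54·0.32 = 0.227200
Posterior = 0.172800 / 0.227200 ≈ 0.761

Pr(poor earnings report | price drop, ¬sector-wide selloff) ≈ 0.761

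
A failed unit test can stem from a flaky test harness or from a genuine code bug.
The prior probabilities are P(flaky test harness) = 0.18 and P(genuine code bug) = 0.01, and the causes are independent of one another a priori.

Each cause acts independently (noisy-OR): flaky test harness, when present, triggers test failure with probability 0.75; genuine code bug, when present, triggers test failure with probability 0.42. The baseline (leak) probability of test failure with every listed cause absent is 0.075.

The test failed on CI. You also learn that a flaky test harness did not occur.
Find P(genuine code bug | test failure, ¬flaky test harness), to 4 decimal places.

P(genuine code bug | test failure, ¬flaky test harness) ≈ 0.0588

Under noisy-OR, P(test failure | causes) = 1 − (1−0.075)·∏(1−qᵢ) over the active causes.
Enumerate both values of genuine code bug and weight by the priors:
  P(test failure | ¬flaky test harness) = 0.075*0.99 + 0.4635*0.01
        = 0.074250 + 0.004635 = 0.078885
The terms with genuine code bug present sum to 0.004635, so
  P(genuine code bug | test failure, ¬flaky test harness) = 0.004635 / 0.078885 ≈ 0.0588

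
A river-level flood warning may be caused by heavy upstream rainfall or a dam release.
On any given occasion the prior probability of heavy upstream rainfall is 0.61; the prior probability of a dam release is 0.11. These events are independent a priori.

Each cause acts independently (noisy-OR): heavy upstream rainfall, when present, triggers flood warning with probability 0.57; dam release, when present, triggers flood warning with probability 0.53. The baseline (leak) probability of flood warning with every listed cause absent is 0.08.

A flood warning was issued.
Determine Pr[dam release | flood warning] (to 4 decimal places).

Under noisy-OR, P(flood warning | causes) = 1 − (1−0.08)·∏(1−qᵢ) over the active causes.
Weight on dam release=true, given the evidence: 0.024350 + 0.054624 = 0.078974
Normalizer over all consistent configurations: 0.08*0.39*0.89 + 0.5676*0.39*0.11 + 0.6044*0.61*0.89 + 0.814068*0.61*0.11 = 0.434871
Posterior = 0.078974 / 0.434871 ≈ 0.1816

Pr[dam release | flood warning] ≈ 0.1816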